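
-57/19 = -3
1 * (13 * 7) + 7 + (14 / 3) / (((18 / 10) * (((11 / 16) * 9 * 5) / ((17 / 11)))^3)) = 85430887880422 / 871740879075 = 98.00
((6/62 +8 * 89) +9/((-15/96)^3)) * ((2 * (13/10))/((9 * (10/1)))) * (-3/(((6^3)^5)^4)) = 0.00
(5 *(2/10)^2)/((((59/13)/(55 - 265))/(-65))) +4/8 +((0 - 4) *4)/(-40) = 355431/590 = 602.43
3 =3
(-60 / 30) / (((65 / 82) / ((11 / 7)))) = -1804 / 455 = -3.96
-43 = -43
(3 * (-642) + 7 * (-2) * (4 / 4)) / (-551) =1940 / 551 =3.52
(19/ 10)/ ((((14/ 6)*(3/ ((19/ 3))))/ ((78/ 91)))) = 361/ 245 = 1.47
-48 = -48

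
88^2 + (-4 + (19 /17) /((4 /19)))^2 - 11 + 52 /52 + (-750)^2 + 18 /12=2636776873 /4624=570237.21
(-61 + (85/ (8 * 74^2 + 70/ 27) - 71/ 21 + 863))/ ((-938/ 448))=-381.43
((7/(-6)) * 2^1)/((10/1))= -7/30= -0.23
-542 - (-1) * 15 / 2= -1069 / 2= -534.50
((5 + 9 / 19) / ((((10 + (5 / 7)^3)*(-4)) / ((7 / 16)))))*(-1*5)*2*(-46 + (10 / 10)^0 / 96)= -137805395 / 5187456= -26.57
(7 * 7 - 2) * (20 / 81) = 940 / 81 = 11.60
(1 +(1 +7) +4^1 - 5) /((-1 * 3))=-8 /3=-2.67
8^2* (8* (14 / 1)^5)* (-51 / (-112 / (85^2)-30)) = 50732722790400 / 108431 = 467880244.49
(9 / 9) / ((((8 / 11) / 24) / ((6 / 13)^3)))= 7128 / 2197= 3.24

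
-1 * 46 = -46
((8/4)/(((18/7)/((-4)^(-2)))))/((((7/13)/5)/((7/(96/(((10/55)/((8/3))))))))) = 455/202752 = 0.00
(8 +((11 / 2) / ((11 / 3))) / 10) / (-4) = -163 / 80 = -2.04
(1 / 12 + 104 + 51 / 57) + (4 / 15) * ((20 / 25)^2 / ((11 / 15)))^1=6596717 / 62700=105.21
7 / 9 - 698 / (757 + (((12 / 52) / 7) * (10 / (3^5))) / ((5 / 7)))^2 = 4440870001765 / 5718645694161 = 0.78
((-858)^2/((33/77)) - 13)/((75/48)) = 27483248/25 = 1099329.92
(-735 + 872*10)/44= 7985/44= 181.48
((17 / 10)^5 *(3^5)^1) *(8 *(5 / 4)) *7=2415176757 / 10000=241517.68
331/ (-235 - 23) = -331/ 258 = -1.28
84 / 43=1.95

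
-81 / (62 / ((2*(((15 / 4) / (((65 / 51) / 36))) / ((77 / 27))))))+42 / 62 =-2990478 / 31031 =-96.37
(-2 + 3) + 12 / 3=5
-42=-42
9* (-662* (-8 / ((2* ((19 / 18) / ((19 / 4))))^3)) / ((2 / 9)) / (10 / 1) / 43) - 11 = 19507379 / 3440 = 5670.75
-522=-522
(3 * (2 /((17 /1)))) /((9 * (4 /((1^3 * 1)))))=0.01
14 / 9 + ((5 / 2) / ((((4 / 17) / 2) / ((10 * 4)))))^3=5527125014 / 9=614125001.56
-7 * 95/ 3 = -665/ 3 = -221.67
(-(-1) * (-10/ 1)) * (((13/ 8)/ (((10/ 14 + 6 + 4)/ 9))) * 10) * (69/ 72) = -2093/ 16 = -130.81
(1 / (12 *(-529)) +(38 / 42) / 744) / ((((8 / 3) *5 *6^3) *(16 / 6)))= 8749 / 63475937280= 0.00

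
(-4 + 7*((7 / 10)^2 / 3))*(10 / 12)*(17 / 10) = -14569 / 3600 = -4.05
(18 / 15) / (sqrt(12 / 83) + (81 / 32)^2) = 1115265024 / 5933824885 - 4194304 * sqrt(249) / 5933824885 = 0.18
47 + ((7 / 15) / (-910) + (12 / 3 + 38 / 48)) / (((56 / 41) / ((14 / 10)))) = 5398737 / 104000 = 51.91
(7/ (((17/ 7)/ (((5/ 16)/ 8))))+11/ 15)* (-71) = -1960381/ 32640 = -60.06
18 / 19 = 0.95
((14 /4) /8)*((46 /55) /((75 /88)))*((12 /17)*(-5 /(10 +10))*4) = -644 /2125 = -0.30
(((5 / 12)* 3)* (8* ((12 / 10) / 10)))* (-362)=-2172 / 5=-434.40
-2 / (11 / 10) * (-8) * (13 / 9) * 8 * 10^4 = 166400000 / 99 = 1680808.08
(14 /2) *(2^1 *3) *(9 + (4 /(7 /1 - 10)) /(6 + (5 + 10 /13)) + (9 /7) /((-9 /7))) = 50680 /153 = 331.24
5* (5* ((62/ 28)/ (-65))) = -155/ 182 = -0.85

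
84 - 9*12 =-24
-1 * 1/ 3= -1/ 3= -0.33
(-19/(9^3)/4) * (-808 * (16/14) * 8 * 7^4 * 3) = 84251776/243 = 346715.13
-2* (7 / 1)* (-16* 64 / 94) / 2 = 3584 / 47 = 76.26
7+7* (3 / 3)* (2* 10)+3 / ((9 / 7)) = 448 / 3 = 149.33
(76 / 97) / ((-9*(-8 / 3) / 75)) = 475 / 194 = 2.45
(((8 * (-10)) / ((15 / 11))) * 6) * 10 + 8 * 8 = -3456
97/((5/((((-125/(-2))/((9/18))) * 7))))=16975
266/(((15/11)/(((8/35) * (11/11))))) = 3344/75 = 44.59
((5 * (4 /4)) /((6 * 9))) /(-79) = -5 /4266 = -0.00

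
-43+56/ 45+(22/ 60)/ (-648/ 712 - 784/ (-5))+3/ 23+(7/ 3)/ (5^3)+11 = -109867173089/ 3589949250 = -30.60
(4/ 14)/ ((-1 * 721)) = -2/ 5047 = -0.00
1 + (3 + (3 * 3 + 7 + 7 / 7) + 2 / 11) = 233 / 11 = 21.18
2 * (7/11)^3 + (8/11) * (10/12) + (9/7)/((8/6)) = 233195/111804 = 2.09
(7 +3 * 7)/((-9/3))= -28/3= -9.33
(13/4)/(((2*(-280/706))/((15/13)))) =-1059/224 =-4.73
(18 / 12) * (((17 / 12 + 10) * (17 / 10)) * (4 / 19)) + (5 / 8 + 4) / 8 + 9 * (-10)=-506421 / 6080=-83.29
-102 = -102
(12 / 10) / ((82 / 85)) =1.24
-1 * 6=-6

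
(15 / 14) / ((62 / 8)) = 30 / 217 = 0.14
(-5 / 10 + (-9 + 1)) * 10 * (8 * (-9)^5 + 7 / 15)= 40153280.33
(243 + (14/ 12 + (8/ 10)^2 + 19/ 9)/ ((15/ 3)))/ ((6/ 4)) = 548513/ 3375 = 162.52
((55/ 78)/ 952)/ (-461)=-55/ 34232016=-0.00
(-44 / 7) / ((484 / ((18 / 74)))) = -9 / 2849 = -0.00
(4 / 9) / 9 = 4 / 81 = 0.05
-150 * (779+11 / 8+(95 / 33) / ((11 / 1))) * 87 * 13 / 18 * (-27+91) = -170929462600 / 363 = -470880062.26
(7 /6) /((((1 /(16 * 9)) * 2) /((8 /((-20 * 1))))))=-168 /5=-33.60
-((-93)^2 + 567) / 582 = -1536 / 97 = -15.84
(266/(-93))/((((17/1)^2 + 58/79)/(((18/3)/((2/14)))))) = -294196/709559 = -0.41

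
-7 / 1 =-7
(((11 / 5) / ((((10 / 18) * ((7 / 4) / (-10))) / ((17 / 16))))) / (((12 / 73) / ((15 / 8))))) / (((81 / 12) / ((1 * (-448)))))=54604 / 3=18201.33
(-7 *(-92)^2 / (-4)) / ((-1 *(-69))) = 644 / 3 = 214.67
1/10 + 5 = 5.10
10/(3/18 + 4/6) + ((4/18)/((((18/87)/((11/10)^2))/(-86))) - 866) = -1303787/1350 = -965.77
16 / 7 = 2.29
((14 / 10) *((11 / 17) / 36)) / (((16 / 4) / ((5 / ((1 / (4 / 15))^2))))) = 77 / 34425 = 0.00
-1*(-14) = 14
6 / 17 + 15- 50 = -589 / 17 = -34.65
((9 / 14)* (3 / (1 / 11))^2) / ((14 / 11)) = 107811 / 196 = 550.06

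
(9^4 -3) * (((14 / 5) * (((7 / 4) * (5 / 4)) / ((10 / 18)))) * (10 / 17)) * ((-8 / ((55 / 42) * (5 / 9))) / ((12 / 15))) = -546602742 / 935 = -584601.86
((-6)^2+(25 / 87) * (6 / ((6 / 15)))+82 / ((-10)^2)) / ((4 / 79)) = 4711481 / 5800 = 812.32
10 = 10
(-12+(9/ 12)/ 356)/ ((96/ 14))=-39865/ 22784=-1.75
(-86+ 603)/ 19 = 517/ 19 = 27.21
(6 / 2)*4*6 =72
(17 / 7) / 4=17 / 28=0.61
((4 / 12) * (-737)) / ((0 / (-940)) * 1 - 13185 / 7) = 5159 / 39555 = 0.13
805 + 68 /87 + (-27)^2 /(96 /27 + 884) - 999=-133707473 /694956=-192.40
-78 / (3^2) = -26 / 3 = -8.67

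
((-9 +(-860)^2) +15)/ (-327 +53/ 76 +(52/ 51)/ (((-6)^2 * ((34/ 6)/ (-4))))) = -146202355656/ 64506151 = -2266.49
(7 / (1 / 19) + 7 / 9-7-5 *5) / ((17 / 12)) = 3664 / 51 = 71.84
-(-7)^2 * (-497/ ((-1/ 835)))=-20334755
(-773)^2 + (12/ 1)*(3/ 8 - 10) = 1194827/ 2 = 597413.50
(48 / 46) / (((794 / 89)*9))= 356 / 27393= 0.01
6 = 6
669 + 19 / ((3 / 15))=764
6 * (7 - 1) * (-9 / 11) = -324 / 11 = -29.45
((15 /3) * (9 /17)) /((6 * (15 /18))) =9 /17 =0.53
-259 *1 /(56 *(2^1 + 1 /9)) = -2.19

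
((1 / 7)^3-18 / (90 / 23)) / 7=-7884 / 12005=-0.66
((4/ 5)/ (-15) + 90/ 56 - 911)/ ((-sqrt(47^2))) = 1909837/ 98700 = 19.35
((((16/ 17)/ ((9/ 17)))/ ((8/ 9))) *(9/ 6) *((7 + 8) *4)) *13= 2340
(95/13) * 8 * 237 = 180120/13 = 13855.38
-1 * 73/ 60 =-73/ 60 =-1.22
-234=-234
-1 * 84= -84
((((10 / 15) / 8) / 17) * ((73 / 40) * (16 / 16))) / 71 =73 / 579360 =0.00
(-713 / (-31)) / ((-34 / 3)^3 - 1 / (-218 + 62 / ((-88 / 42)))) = -3382587 / 214088294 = -0.02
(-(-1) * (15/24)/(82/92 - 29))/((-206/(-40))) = -575/133179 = -0.00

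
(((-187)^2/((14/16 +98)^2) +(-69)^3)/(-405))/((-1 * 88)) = -205539601613/22299270840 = -9.22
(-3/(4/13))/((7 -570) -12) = 39/2300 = 0.02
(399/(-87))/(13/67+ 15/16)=-142576/35177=-4.05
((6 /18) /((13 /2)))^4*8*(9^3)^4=446308403328 /28561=15626497.79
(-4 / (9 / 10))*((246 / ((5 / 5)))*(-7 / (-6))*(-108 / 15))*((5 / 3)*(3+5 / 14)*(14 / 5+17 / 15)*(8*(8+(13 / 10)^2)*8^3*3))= 601666994176 / 25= 24066679767.04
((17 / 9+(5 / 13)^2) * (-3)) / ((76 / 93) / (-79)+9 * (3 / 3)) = -7587002 / 11161943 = -0.68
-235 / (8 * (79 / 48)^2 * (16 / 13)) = -54990 / 6241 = -8.81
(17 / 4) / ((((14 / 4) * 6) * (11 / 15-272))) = -0.00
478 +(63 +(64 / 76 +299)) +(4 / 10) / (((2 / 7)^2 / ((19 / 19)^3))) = 160691 / 190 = 845.74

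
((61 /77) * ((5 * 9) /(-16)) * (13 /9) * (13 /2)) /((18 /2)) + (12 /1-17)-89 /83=-15454939 /1840608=-8.40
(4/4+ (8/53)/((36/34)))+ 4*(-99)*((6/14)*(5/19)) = -43.52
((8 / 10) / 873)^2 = 16 / 19053225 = 0.00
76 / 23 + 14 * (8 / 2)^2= 5228 / 23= 227.30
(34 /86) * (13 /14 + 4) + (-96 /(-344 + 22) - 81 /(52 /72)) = -19783077 /179998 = -109.91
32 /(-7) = -32 /7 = -4.57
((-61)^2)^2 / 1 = 13845841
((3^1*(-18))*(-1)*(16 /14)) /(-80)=-27 /35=-0.77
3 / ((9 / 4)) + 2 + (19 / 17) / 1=227 / 51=4.45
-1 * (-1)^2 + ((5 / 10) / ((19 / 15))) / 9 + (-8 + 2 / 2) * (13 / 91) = -223 / 114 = -1.96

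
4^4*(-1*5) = -1280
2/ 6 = 1/ 3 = 0.33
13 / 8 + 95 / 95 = 21 / 8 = 2.62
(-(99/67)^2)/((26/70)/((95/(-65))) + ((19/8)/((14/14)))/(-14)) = 3862320/749663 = 5.15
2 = 2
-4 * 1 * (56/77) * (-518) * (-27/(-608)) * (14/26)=97902/2717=36.03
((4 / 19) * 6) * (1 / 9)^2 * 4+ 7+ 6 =6701 / 513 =13.06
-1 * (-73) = 73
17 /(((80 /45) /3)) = 459 /16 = 28.69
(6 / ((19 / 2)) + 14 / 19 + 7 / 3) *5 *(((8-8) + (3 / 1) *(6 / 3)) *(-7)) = -14770 / 19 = -777.37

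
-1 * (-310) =310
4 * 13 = 52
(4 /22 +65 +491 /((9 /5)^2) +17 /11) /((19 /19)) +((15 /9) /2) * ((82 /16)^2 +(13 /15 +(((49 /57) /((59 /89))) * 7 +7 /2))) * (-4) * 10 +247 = -13717797649 /15980976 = -858.38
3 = 3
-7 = -7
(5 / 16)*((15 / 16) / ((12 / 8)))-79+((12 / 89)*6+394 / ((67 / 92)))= 353405907 / 763264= 463.02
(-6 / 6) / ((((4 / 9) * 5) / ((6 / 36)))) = -3 / 40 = -0.08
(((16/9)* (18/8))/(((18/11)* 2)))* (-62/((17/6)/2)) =-53.49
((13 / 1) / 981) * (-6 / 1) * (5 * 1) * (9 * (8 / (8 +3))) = -3120 / 1199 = -2.60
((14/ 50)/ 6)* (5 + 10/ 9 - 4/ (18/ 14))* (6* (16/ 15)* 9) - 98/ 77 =9338/ 1375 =6.79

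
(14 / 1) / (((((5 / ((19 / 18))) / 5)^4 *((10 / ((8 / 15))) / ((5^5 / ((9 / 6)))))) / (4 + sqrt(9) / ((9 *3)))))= 4219142375 / 531441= 7939.06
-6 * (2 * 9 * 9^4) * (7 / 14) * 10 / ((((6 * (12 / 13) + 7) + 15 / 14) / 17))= -10961856360 / 2477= -4425456.75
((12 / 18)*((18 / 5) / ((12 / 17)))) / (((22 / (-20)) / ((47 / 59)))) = -1598 / 649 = -2.46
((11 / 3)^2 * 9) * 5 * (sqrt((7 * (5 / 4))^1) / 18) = 605 * sqrt(35) / 36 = 99.42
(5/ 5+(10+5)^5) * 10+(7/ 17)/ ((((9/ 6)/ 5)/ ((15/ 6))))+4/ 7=2710973749/ 357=7593764.00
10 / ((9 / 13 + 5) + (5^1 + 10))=130 / 269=0.48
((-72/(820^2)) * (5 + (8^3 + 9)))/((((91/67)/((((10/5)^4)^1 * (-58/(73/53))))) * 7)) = 3.99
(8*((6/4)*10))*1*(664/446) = 39840/223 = 178.65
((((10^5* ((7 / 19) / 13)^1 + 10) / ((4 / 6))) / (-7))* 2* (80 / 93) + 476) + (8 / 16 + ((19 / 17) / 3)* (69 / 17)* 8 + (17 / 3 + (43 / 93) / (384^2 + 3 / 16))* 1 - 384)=-205727735181410647 / 219274820353134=-938.22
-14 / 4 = -7 / 2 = -3.50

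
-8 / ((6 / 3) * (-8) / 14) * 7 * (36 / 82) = 21.51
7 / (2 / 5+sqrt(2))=-35 / 23+175*sqrt(2) / 46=3.86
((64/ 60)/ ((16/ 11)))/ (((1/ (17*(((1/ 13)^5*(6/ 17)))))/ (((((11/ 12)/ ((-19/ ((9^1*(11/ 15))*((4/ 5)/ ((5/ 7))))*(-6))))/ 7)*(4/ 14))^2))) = 322102/ 4617985694765625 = 0.00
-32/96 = -0.33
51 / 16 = 3.19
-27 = -27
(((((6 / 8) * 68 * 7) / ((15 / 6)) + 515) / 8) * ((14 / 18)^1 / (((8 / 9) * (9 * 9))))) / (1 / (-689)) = -15862847 / 25920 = -611.99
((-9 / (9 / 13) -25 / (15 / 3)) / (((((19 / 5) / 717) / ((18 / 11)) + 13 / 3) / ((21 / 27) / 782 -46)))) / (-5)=-4178201346 / 109417049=-38.19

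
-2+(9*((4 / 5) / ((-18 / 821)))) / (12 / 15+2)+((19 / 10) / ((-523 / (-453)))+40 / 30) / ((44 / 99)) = -16486639 / 146440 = -112.58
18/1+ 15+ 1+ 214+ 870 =1118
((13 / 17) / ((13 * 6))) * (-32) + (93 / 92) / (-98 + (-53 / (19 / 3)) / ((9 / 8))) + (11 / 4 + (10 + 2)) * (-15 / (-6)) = 128839763 / 3524865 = 36.55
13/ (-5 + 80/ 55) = -11/ 3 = -3.67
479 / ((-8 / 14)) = -3353 / 4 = -838.25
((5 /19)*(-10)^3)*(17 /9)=-85000 /171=-497.08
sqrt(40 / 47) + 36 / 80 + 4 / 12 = 47 / 60 + 2 * sqrt(470) / 47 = 1.71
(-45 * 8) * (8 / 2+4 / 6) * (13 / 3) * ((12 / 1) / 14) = -6240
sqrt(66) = 8.12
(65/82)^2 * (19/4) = 80275/26896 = 2.98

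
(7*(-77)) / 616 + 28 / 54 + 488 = 105331 / 216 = 487.64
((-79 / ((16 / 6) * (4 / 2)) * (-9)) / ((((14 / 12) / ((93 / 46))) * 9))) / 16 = 66123 / 41216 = 1.60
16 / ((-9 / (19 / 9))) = -304 / 81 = -3.75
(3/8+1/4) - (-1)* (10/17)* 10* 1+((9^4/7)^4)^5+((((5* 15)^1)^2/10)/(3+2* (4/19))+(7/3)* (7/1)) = 115878875080259183758919402091860207196175633756457235975910471652831497439143351/423218180442534053304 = 273804104916030647358189300000000000000000000000000000000000.00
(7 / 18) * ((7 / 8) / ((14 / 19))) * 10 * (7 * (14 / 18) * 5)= 162925 / 1296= 125.71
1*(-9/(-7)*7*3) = 27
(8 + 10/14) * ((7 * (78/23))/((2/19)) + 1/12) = 3798287/1932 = 1965.99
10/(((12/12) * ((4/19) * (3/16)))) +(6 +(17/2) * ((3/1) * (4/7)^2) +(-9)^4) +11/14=2007857/294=6829.45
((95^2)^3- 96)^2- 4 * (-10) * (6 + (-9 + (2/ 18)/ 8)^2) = 350153336713931559297345533/ 648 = 540360087521499319903311.00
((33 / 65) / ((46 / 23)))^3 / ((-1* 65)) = -35937 / 142805000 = -0.00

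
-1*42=-42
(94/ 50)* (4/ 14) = 94/ 175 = 0.54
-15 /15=-1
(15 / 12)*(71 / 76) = 355 / 304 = 1.17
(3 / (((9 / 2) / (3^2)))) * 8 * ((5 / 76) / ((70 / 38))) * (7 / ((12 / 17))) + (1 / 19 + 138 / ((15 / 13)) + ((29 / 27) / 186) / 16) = 1043132419 / 7633440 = 136.65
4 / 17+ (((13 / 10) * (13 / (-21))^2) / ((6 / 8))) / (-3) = 4682 / 337365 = 0.01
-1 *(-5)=5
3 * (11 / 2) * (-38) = -627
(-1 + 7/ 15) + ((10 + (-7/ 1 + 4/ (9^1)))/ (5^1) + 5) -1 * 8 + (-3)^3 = -1343/ 45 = -29.84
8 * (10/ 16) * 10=50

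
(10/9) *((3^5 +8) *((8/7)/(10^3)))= 502/1575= 0.32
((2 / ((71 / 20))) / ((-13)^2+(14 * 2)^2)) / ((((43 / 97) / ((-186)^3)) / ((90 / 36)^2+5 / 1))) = -280881464400 / 2909509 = -96539.13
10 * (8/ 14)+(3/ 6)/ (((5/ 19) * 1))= 533/ 70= 7.61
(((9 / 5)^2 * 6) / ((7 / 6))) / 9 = 324 / 175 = 1.85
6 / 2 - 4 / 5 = 11 / 5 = 2.20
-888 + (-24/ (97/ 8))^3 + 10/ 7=-5713593854/ 6388711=-894.33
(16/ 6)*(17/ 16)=17/ 6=2.83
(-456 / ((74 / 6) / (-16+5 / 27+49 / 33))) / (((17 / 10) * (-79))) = -6469120 / 1639803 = -3.95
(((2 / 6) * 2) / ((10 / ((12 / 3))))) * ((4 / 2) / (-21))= -8 / 315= -0.03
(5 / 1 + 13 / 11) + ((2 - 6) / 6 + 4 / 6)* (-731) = 68 / 11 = 6.18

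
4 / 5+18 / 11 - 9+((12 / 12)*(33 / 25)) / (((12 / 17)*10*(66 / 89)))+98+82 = 11463443 / 66000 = 173.69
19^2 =361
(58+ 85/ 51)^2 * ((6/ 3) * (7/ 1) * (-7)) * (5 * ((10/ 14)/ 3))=-11214350/ 27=-415346.30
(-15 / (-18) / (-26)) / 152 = -5 / 23712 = -0.00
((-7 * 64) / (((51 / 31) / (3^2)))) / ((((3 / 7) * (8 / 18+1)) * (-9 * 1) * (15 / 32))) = 3110912 / 3315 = 938.43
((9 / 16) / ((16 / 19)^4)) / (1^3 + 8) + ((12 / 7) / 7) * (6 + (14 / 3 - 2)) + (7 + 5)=732000321 / 51380224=14.25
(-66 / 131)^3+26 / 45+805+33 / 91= 7418255881546 / 9205932645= 805.81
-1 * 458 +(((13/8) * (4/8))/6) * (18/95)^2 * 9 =-33064441/72200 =-457.96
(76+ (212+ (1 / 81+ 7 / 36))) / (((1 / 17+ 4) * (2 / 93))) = 49210733 / 14904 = 3301.85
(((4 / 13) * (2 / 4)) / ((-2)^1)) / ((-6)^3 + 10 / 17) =17 / 47606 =0.00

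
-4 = -4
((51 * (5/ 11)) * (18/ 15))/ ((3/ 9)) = 918/ 11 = 83.45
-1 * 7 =-7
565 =565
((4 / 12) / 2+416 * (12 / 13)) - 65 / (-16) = 18635 / 48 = 388.23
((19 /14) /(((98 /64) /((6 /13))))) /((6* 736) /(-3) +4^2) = -114 /405769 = -0.00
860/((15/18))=1032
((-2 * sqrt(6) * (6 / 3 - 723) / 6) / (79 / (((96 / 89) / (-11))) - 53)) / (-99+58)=0.02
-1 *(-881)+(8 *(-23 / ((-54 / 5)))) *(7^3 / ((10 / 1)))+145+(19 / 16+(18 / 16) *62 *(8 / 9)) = 722977 / 432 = 1673.56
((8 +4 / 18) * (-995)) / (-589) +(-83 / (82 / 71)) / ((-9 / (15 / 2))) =64139975 / 869364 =73.78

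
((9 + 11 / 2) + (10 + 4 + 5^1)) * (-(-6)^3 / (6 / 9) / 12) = 904.50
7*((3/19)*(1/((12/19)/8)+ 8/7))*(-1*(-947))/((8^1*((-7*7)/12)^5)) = -8542091520/5367029731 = -1.59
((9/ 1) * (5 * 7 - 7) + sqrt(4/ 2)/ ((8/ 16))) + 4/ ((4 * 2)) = 255.33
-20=-20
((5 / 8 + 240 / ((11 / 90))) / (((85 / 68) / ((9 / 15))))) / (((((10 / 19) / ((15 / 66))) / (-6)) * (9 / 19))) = -12480131 / 2420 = -5157.08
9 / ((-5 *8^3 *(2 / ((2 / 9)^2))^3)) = -1 / 18895680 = -0.00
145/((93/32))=4640/93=49.89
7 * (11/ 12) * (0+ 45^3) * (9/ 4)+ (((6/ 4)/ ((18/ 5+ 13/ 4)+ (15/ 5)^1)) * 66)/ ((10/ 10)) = 4146857055/ 3152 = 1315627.24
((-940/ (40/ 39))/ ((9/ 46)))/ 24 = -14053/ 72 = -195.18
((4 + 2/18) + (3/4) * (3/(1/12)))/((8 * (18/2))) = 35/81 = 0.43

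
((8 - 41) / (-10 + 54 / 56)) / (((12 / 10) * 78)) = 35 / 897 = 0.04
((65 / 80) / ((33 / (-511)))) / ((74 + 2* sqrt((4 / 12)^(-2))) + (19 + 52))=-6643 / 79728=-0.08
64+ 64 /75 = 4864 /75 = 64.85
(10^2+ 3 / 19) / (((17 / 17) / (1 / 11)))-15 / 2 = 61 / 38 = 1.61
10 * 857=8570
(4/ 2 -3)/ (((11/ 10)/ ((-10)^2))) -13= -1143/ 11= -103.91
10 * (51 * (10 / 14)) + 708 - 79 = 6953 / 7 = 993.29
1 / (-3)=-1 / 3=-0.33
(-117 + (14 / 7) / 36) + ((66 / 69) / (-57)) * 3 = -116.99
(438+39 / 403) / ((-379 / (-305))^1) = 4142205 / 11749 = 352.56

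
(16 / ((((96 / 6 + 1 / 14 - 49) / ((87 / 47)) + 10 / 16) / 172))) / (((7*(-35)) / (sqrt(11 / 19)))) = 1915392*sqrt(209) / 55609295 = 0.50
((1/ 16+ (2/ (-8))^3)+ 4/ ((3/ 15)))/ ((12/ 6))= 1283/ 128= 10.02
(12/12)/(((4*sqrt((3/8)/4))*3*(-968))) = -sqrt(6)/8712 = -0.00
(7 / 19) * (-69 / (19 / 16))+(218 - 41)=56169 / 361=155.59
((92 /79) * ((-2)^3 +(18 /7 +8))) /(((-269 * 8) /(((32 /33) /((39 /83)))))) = -61088 /21272251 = -0.00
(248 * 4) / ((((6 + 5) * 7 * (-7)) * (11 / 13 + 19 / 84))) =-154752 / 90167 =-1.72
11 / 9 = 1.22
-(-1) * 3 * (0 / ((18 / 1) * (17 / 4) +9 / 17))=0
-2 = -2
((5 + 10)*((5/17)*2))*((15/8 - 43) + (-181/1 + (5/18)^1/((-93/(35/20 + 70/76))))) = -353258075/180234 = -1960.00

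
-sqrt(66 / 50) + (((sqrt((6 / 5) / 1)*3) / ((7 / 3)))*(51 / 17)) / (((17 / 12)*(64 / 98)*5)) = -sqrt(33) / 5 + 567*sqrt(30) / 3400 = -0.24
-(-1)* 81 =81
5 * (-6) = -30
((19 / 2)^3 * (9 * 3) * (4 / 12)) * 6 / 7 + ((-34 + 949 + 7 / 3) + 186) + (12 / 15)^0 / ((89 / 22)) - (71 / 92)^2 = 122077216655 / 15819216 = 7717.02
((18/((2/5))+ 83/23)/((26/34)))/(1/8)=11696/23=508.52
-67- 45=-112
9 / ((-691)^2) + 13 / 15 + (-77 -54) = -932042777 / 7162215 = -130.13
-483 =-483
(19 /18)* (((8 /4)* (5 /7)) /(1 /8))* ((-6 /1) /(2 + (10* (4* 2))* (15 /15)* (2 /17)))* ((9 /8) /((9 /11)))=-17765 /2037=-8.72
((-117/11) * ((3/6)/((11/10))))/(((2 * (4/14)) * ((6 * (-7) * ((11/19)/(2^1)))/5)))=18525/5324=3.48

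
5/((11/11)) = 5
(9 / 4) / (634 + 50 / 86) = 387 / 109148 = 0.00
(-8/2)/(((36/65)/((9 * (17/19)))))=-1105/19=-58.16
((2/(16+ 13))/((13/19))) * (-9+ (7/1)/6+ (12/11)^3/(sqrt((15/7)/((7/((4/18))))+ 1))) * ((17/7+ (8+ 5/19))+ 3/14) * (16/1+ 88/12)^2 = -15907150/3393+ 2729260800 * sqrt(471)/78780559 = -3936.37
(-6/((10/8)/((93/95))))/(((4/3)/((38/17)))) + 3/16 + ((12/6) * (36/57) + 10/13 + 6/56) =-65259697/11757200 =-5.55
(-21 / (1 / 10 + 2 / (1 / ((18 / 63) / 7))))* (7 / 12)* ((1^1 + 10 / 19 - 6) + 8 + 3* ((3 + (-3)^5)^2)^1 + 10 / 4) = -78832381145 / 6764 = -11654698.57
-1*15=-15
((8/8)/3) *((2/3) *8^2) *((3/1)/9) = 128/27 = 4.74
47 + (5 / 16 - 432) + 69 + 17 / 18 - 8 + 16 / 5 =-230071 / 720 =-319.54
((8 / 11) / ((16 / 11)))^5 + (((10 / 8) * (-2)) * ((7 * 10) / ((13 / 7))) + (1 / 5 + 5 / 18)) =-1754471 / 18720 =-93.72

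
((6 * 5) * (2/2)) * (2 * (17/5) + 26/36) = 677/3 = 225.67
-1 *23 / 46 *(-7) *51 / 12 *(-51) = -6069 / 8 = -758.62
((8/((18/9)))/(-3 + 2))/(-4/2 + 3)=-4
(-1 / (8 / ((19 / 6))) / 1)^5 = -2476099 / 254803968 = -0.01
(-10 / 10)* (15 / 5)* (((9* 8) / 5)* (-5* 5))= 1080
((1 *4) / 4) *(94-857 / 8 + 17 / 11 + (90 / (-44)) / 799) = -814361 / 70312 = -11.58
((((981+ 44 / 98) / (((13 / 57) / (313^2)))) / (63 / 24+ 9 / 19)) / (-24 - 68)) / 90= -16431.61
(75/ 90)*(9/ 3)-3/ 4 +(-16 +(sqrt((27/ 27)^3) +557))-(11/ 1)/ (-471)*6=543.89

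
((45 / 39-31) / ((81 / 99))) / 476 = -1067 / 13923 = -0.08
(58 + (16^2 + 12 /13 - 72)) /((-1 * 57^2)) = -3158 /42237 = -0.07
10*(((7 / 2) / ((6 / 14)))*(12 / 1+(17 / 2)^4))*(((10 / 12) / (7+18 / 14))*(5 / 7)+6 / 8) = 2932884955 / 8352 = 351159.60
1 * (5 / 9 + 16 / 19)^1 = 239 / 171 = 1.40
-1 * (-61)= 61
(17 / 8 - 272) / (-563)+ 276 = 1245263 / 4504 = 276.48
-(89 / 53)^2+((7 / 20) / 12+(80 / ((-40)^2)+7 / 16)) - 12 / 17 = -8621557 / 2865180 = -3.01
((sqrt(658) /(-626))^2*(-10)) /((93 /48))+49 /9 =148578031 /27333351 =5.44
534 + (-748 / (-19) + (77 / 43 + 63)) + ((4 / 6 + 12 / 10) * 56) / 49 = 7846784 / 12255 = 640.29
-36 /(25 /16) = -576 /25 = -23.04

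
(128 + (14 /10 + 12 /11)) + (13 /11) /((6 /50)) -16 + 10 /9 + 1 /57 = 1180027 /9405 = 125.47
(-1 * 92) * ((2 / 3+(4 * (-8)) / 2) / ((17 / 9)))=746.82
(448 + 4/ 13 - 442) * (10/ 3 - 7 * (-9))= 16318/ 39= 418.41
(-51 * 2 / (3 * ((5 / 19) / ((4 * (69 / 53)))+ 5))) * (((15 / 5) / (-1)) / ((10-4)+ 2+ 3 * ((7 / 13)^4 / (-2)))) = 30553872336 / 11912237905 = 2.56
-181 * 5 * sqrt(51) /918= -905 * sqrt(51) /918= -7.04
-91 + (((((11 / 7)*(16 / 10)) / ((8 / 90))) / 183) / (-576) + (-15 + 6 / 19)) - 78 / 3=-102562193 / 778848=-131.68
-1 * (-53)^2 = -2809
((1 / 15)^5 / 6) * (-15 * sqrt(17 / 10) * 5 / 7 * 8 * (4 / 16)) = -sqrt(170) / 2126250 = -0.00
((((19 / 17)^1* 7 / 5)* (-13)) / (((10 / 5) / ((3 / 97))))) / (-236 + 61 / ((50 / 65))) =5187 / 2583983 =0.00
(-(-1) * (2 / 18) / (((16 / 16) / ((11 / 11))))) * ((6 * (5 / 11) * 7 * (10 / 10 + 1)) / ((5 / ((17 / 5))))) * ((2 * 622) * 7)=4145008 / 165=25121.26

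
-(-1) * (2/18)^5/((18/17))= 17/1062882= 0.00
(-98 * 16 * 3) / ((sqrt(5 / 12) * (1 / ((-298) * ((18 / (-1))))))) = -50464512 * sqrt(15) / 5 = -39089642.91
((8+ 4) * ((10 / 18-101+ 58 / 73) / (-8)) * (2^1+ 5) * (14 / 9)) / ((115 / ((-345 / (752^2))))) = -1604015 / 185768064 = -0.01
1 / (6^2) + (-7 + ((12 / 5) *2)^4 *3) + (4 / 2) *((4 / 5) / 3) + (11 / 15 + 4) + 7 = 35950933 / 22500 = 1597.82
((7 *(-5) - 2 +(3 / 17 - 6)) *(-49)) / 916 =8918 / 3893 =2.29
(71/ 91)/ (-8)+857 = 623825/ 728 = 856.90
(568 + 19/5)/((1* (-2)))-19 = -3049/10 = -304.90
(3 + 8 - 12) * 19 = -19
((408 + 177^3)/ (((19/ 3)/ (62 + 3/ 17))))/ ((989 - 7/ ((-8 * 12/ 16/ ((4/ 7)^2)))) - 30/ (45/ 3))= 12734130339/ 230945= 55139.23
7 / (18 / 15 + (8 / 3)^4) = 2835 / 20966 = 0.14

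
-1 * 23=-23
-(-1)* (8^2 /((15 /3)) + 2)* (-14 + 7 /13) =-2590 /13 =-199.23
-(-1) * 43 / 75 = 43 / 75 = 0.57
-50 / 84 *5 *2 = -125 / 21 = -5.95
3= 3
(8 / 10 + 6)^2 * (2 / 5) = 2312 / 125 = 18.50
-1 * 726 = -726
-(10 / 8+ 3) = -17 / 4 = -4.25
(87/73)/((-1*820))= -87/59860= -0.00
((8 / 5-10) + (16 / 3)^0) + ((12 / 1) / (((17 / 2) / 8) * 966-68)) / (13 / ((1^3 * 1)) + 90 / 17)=-5189177 / 701305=-7.40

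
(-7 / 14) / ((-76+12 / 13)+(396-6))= -0.00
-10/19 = -0.53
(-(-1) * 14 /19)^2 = 196 /361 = 0.54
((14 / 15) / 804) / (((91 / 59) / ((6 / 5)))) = 59 / 65325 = 0.00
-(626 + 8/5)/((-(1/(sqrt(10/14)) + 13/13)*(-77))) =1569/77-1569*sqrt(35)/385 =-3.73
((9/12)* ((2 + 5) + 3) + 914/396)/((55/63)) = 6797/605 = 11.23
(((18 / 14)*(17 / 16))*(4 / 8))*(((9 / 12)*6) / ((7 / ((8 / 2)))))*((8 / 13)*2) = 1377 / 637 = 2.16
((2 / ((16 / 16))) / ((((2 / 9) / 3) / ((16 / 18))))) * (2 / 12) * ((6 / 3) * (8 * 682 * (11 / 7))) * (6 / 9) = 960256 / 21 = 45726.48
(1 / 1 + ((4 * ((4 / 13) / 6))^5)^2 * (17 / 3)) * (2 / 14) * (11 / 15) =268633601601043921 / 2564227916835354315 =0.10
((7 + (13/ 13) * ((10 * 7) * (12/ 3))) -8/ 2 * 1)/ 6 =283/ 6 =47.17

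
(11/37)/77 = 1/259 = 0.00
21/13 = 1.62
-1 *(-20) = 20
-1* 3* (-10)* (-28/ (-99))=280/ 33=8.48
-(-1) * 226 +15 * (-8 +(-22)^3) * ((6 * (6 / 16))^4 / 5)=-6552631 / 8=-819078.88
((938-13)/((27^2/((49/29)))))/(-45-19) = -45325/1353024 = -0.03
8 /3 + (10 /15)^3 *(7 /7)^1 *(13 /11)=896 /297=3.02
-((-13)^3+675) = 1522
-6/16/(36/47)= -47/96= -0.49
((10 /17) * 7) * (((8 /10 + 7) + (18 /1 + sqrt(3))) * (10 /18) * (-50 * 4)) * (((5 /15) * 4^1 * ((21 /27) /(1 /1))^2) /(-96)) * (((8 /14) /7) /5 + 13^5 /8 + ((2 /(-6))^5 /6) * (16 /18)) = 4911912.91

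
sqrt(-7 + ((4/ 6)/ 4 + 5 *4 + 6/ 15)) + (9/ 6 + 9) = sqrt(12210)/ 30 + 21/ 2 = 14.18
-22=-22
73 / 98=0.74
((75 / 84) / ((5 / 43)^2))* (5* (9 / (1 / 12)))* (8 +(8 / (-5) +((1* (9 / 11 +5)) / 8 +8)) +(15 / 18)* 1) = 87648147 / 154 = 569143.81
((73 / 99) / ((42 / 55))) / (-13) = -365 / 4914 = -0.07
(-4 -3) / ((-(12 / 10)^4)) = 4375 / 1296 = 3.38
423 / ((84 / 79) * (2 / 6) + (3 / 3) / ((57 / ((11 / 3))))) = 5714307 / 5657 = 1010.13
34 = 34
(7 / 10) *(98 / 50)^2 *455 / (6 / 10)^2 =3398.75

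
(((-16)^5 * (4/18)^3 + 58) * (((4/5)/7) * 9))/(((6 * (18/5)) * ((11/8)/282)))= -6276437152/56133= -111813.68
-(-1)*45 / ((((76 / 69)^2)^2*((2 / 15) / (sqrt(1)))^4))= 51638535028125 / 533794816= 96738.55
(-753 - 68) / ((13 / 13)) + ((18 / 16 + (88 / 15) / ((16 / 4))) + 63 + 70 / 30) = -30123 / 40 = -753.08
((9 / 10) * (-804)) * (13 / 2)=-23517 / 5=-4703.40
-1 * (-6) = 6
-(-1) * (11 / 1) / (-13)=-11 / 13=-0.85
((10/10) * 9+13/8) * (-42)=-1785/4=-446.25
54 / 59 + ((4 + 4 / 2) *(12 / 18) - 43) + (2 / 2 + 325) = 16987 / 59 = 287.92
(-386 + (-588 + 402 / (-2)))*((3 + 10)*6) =-91650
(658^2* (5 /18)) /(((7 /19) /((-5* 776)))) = -11399323600 /9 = -1266591511.11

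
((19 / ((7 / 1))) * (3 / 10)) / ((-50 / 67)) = -3819 / 3500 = -1.09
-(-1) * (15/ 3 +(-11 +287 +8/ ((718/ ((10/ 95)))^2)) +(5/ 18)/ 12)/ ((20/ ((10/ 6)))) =2824177216469/ 120595498272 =23.42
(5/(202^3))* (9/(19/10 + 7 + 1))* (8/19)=50/215332909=0.00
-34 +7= -27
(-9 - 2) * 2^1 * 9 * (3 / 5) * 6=-3564 / 5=-712.80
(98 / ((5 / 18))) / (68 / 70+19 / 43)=176988 / 709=249.63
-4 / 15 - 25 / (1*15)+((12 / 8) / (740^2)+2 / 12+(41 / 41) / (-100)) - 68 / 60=-3187029 / 1095200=-2.91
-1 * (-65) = 65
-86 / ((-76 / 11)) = 473 / 38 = 12.45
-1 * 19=-19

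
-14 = -14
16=16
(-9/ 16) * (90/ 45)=-9/ 8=-1.12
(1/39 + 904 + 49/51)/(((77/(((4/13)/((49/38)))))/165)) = 456004560/985439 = 462.74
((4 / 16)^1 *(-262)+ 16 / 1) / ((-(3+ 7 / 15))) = 14.28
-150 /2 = -75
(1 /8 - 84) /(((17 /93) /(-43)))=2683329 /136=19730.36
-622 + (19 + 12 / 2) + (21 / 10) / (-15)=-29857 / 50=-597.14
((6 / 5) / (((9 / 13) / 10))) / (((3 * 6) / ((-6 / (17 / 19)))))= -988 / 153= -6.46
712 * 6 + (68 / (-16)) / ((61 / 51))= 1041501 / 244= 4268.45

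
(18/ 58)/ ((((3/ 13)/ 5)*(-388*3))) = -65/ 11252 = -0.01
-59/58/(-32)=59/1856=0.03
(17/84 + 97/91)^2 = 1918225/1192464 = 1.61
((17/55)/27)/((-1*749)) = -17/1112265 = -0.00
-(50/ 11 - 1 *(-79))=-919/ 11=-83.55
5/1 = 5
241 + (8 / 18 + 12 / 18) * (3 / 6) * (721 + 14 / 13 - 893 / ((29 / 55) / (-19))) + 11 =18530.26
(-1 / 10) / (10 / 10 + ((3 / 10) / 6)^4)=-16000 / 160001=-0.10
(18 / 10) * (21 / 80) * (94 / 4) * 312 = 346437 / 100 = 3464.37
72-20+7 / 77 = 573 / 11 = 52.09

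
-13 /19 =-0.68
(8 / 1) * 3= 24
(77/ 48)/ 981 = 77/ 47088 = 0.00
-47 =-47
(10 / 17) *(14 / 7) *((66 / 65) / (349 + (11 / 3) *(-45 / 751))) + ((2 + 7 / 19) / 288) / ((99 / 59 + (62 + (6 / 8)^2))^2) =364777322817988 / 106442608378835443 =0.00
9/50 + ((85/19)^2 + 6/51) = 20.31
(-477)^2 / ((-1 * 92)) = -227529 / 92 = -2473.14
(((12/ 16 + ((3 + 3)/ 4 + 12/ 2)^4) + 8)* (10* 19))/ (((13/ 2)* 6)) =370975/ 24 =15457.29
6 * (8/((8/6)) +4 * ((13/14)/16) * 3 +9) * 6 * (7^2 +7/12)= 28018.12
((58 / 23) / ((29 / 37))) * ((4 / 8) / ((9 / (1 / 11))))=37 / 2277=0.02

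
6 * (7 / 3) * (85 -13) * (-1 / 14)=-72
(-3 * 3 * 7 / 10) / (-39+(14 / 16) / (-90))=0.16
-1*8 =-8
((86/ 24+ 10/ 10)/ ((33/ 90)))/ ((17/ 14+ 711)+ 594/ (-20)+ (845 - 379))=875/ 80396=0.01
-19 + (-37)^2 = 1350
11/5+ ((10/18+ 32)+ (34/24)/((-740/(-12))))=46325/1332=34.78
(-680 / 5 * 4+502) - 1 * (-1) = -41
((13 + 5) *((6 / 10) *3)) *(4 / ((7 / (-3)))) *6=-11664 / 35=-333.26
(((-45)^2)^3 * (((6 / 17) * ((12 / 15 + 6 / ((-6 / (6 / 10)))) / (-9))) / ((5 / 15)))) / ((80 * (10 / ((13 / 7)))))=-863591625 / 1904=-453567.03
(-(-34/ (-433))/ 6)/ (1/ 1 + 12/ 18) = -17/ 2165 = -0.01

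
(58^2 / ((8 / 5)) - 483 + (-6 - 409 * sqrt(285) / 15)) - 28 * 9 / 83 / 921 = 82227019 / 50962 - 409 * sqrt(285) / 15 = 1153.18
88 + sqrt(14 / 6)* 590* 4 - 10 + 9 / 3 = 81 + 2360* sqrt(21) / 3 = 3685.96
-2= -2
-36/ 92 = -9/ 23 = -0.39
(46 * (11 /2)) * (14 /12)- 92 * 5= -164.83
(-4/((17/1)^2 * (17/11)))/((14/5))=-110/34391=-0.00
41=41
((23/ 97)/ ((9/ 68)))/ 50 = 782/ 21825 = 0.04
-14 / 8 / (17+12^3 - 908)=-7 / 3348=-0.00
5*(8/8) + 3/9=16/3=5.33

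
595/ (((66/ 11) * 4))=595/ 24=24.79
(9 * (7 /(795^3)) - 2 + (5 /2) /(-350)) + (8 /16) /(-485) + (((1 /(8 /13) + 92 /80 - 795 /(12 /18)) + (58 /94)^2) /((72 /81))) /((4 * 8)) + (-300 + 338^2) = 19533439662309018300371 /171496127959296000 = 113900.18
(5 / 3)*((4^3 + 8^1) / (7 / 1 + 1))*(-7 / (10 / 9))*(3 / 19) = -567 / 38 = -14.92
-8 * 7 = -56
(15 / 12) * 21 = 105 / 4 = 26.25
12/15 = 4/5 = 0.80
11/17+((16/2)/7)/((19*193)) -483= -210485664/436373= -482.35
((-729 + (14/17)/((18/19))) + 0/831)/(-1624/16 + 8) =222808/28611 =7.79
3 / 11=0.27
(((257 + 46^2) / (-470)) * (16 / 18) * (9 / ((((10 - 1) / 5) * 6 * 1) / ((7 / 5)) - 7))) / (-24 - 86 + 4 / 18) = 149499 / 290225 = 0.52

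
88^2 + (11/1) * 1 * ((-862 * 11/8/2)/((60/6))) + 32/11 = 6243619/880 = 7095.02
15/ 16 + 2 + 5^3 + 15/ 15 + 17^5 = 22719775/ 16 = 1419985.94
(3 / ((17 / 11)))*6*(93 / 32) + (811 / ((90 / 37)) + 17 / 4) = 4547287 / 12240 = 371.51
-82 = -82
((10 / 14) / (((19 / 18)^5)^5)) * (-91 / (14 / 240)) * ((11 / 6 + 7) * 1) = -1659708619633979909965763046486835200 / 651535469817792626756267271963493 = -2547.38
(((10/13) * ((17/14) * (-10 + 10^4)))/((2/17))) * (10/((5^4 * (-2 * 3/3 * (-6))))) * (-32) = -1539792/455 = -3384.16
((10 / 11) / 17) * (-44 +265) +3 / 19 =2503 / 209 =11.98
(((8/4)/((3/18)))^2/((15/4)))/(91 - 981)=-96/2225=-0.04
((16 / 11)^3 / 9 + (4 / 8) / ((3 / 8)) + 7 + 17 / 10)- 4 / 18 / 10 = 10.35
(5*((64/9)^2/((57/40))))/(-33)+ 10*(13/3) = 5783110/152361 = 37.96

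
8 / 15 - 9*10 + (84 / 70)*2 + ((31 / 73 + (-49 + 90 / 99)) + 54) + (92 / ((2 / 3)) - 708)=-650.73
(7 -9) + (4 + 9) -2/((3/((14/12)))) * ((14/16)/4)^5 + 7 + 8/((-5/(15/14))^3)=1856291487929/103582531584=17.92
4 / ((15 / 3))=4 / 5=0.80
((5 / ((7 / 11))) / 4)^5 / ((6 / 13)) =6542696875 / 103262208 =63.36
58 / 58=1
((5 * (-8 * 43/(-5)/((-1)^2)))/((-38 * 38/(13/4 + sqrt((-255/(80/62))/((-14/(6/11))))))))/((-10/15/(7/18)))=43 * sqrt(81158)/31768 + 3913/8664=0.84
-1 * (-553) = 553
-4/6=-2/3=-0.67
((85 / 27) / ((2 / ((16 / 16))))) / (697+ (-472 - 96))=0.01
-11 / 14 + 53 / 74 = -18 / 259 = -0.07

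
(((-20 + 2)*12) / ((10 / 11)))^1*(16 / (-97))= 19008 / 485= 39.19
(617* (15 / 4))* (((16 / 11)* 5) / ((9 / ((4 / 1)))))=246800 / 33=7478.79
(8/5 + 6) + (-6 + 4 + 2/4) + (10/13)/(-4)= 384/65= 5.91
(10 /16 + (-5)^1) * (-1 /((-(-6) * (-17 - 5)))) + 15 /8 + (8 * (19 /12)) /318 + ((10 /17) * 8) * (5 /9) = 12833431 /2854368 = 4.50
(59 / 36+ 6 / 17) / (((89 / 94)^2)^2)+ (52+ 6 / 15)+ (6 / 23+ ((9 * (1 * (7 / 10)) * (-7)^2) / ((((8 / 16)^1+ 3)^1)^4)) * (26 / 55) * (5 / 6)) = 4755967714554404 / 85004129240415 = 55.95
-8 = -8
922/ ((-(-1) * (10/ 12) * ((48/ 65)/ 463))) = 2774759/ 4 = 693689.75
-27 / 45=-3 / 5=-0.60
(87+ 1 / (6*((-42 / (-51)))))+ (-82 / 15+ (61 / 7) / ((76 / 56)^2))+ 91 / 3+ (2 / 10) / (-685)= 116.80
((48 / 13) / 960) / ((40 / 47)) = 47 / 10400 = 0.00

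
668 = 668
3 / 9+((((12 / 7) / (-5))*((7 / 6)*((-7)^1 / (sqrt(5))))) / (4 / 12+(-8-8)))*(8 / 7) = 0.24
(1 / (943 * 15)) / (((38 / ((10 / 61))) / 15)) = 5 / 1092937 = 0.00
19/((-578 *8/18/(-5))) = 855/2312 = 0.37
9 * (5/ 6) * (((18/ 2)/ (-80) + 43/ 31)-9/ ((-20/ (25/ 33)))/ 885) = 9.56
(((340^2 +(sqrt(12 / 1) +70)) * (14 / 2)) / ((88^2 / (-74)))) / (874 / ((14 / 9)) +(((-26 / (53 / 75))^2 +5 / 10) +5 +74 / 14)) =-294537287695 / 73330600904 - 5092717 * sqrt(3) / 73330600904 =-4.02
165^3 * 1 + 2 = 4492127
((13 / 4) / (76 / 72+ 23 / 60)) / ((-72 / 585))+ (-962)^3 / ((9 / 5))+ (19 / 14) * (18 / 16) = -18446542719667 / 37296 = -494598421.27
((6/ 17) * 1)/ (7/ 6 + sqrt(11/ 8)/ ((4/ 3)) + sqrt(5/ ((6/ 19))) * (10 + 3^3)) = 288/ (17 * (9 * sqrt(22) + 56 + 296 * sqrt(570))) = 0.00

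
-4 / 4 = -1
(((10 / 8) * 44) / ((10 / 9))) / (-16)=-99 / 32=-3.09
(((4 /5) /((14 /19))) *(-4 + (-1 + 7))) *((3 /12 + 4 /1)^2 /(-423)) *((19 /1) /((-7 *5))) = 104329 /2072700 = 0.05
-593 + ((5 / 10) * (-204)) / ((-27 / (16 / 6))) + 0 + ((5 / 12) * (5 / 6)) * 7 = -125387 / 216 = -580.50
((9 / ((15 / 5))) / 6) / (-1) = -1 / 2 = -0.50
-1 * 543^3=-160103007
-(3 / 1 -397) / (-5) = -394 / 5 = -78.80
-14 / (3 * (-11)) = 14 / 33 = 0.42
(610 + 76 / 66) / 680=2521 / 2805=0.90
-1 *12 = -12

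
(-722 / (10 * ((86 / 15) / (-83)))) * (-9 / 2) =-809001 / 172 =-4703.49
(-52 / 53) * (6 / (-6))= 52 / 53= 0.98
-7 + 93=86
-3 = -3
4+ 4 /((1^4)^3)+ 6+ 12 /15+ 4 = 94 /5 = 18.80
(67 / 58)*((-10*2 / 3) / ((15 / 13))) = -1742 / 261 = -6.67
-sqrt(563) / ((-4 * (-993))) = -sqrt(563) / 3972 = -0.01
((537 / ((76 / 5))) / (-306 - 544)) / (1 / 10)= -537 / 1292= -0.42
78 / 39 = 2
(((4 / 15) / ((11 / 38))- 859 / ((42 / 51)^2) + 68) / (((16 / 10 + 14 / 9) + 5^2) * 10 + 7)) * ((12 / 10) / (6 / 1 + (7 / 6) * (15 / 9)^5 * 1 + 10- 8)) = -254123952183 / 1173683050925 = -0.22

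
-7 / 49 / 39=-1 / 273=-0.00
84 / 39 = 28 / 13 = 2.15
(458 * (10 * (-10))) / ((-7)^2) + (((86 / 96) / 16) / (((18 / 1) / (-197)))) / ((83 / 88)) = -6573385069 / 7027776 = -935.34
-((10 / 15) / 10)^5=-1 / 759375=-0.00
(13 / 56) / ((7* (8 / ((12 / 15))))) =13 / 3920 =0.00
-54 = -54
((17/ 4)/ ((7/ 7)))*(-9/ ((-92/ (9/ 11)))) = 1377/ 4048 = 0.34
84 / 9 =28 / 3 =9.33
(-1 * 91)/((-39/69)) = 161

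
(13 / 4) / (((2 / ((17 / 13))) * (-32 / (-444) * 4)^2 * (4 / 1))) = 209457 / 32768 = 6.39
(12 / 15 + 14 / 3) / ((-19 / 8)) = -656 / 285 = -2.30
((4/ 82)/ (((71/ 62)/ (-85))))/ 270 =-1054/ 78597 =-0.01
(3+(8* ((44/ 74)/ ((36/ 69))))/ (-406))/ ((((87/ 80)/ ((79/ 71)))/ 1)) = 424027760/ 139186341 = 3.05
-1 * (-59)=59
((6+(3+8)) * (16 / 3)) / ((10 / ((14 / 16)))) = 119 / 15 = 7.93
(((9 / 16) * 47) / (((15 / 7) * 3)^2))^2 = 5303809 / 12960000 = 0.41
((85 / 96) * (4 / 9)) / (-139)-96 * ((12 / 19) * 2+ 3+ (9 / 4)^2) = -510709855 / 570456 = -895.27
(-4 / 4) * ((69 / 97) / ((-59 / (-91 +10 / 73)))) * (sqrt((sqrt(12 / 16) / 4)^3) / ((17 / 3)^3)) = -12357279 * sqrt(2) * 3^(3 / 4) / 65681543264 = -0.00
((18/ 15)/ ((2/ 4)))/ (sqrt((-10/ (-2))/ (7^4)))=588 * sqrt(5)/ 25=52.59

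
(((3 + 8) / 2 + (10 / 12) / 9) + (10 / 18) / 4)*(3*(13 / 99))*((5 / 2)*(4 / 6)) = 40235 / 10692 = 3.76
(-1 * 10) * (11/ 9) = -110/ 9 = -12.22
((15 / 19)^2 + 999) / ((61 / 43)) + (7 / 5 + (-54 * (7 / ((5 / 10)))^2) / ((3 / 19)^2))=-46665796373 / 110105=-423829.95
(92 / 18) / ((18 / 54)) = 46 / 3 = 15.33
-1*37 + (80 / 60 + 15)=-20.67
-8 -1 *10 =-18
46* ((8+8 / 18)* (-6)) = -2330.67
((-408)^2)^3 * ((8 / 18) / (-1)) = -2050116119691264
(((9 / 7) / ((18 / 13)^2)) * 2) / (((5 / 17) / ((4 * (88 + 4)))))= 528632 / 315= 1678.20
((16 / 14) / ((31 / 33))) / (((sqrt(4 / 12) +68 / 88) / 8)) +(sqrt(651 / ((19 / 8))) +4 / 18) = -1022208* sqrt(3) / 83111 +2* sqrt(24738) / 19 +21493198 / 747999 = 23.99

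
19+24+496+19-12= 546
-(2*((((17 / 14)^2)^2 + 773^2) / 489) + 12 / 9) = -22967281201 / 9392712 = -2445.22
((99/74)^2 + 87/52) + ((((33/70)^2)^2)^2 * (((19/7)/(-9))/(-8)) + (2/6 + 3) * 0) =1989614797445666429607/574538515023200000000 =3.46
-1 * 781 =-781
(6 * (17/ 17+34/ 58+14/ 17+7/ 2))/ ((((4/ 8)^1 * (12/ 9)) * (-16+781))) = 5827/ 83810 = 0.07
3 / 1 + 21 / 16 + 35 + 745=12549 / 16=784.31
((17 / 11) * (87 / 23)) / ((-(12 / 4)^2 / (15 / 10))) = -493 / 506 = -0.97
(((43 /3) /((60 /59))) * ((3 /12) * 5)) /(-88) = -2537 /12672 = -0.20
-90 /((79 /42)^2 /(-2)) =50.88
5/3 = 1.67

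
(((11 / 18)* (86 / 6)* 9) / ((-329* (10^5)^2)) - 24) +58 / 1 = 671159999999527 / 19740000000000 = 34.00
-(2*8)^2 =-256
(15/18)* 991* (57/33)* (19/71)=1788755/4686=381.72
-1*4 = -4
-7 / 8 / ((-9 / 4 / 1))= 7 / 18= 0.39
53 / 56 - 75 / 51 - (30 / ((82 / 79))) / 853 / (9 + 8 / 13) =-439221287 / 832357400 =-0.53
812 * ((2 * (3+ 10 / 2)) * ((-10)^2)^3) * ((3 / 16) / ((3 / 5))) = 4060000000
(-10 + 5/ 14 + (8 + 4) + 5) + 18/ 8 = 269/ 28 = 9.61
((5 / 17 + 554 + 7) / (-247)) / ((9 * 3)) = -734 / 8721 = -0.08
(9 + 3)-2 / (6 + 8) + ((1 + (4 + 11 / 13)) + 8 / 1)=2339 / 91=25.70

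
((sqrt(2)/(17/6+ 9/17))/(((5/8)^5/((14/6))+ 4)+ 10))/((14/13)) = 21725184 * sqrt(2)/1104679177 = 0.03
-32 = -32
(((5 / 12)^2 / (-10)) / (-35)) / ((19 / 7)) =1 / 5472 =0.00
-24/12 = -2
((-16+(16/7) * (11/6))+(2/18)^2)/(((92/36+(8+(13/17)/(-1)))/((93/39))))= -3525103/1226862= -2.87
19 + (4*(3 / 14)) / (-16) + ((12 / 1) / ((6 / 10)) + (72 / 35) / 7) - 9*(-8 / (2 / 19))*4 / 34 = 3988767 / 33320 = 119.71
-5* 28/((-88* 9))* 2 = 0.35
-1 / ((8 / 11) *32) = -11 / 256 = -0.04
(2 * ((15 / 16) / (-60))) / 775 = -1 / 24800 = -0.00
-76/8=-19/2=-9.50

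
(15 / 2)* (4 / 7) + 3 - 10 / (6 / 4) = 0.62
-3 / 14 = -0.21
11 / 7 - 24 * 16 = -2677 / 7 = -382.43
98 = 98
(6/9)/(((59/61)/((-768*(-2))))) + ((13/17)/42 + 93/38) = 1061.18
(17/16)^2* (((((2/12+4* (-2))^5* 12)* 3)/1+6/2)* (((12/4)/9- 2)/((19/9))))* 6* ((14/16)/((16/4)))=2319818191285/1867776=1242021.63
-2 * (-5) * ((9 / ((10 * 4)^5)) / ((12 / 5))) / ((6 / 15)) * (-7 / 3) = -7 / 3276800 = -0.00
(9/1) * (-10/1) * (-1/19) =90/19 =4.74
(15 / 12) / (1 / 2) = 5 / 2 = 2.50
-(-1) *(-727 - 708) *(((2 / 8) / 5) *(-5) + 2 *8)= -90405 / 4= -22601.25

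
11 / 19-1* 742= -14087 / 19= -741.42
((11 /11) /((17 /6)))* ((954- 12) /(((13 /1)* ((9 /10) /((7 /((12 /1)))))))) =10990 /663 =16.58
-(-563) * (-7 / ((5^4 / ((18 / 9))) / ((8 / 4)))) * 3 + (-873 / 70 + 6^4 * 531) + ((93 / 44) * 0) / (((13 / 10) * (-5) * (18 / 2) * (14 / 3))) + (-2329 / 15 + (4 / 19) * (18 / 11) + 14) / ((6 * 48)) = 688087.37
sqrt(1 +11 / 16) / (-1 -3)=-3 * sqrt(3) / 16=-0.32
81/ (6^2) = 2.25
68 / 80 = 17 / 20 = 0.85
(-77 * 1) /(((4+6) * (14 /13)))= -143 /20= -7.15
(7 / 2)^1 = 7 / 2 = 3.50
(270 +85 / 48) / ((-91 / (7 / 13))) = -13045 / 8112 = -1.61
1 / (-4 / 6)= -3 / 2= -1.50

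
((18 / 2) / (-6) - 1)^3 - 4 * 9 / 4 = -197 / 8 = -24.62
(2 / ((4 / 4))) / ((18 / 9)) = 1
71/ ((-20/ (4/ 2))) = -71/ 10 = -7.10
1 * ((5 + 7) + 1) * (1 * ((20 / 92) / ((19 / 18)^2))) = 21060 / 8303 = 2.54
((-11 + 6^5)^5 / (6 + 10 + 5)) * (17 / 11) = 2077515352382993520.02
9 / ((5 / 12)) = 21.60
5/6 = 0.83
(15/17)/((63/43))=215/357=0.60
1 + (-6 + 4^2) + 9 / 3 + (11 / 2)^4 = 14865 / 16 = 929.06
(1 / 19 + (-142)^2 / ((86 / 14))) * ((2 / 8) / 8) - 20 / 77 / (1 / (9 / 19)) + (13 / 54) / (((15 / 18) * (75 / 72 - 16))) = 1110474648523 / 10840478880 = 102.44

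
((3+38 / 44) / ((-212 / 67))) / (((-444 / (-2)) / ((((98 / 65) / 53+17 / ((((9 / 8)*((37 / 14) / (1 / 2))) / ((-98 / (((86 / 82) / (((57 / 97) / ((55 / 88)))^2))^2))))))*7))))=2069171628827354320595459 / 270045116403151281621000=7.66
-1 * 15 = -15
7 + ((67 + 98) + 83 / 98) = 16939 / 98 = 172.85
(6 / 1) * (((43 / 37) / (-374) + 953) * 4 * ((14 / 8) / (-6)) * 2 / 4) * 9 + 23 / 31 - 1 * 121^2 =-38316023411 / 857956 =-44659.66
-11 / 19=-0.58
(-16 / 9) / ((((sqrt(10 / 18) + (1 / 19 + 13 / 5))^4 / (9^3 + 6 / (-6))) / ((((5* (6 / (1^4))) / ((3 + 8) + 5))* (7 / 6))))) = -9029686663016663696325000 / 76789143451365531528241 + 3308934947959035486000000* sqrt(5) / 76789143451365531528241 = -21.24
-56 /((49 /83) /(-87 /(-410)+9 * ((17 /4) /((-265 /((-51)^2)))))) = 2706937266 /76055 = 35591.84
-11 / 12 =-0.92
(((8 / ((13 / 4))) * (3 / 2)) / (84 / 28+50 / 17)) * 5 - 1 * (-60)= 63.11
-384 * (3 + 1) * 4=-6144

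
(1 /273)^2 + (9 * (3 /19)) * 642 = 1291885705 /1416051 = 912.32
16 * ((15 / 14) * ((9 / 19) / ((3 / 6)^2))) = 4320 / 133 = 32.48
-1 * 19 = -19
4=4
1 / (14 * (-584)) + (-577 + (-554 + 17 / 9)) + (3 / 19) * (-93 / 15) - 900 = -2030.09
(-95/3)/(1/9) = -285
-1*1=-1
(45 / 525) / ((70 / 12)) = 18 / 1225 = 0.01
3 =3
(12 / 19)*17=204 / 19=10.74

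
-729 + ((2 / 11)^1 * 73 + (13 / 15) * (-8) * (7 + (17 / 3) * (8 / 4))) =-83441 / 99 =-842.84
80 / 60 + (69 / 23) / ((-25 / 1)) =91 / 75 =1.21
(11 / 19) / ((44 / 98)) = 49 / 38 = 1.29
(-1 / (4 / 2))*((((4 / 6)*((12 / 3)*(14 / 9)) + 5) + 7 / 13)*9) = -1700 / 39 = -43.59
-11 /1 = -11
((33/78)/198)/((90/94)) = 47/21060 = 0.00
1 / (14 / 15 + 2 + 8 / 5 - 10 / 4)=30 / 61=0.49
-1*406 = -406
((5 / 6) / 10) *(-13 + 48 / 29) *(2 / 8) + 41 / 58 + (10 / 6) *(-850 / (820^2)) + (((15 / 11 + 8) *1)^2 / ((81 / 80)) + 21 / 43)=28780006703629 / 328718796912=87.55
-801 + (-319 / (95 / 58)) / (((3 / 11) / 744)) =-50549551 / 95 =-532100.54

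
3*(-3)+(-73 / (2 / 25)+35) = -1773 / 2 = -886.50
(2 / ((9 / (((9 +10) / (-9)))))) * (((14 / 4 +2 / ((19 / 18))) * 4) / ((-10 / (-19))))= -1558 / 81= -19.23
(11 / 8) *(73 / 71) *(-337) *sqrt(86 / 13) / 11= -24601 *sqrt(1118) / 7384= -111.40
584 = 584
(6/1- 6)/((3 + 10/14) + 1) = 0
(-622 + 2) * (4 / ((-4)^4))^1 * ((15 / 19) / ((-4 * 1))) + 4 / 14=18707 / 8512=2.20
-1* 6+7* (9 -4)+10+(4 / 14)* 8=289 / 7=41.29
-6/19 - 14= -272/19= -14.32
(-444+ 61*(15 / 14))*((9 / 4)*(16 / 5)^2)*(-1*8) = 12213504 / 175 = 69791.45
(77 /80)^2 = 5929 /6400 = 0.93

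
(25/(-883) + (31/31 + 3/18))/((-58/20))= -30155/76821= -0.39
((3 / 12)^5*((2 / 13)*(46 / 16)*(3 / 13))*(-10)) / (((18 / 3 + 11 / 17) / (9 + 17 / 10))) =-125511 / 78221312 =-0.00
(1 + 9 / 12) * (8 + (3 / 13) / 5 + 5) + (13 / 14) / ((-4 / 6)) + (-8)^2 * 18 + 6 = 2146577 / 1820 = 1179.44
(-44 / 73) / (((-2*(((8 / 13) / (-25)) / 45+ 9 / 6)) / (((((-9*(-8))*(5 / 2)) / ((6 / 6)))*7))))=810810000 / 3201707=253.24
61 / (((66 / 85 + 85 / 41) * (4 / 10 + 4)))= 1062925 / 218482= 4.87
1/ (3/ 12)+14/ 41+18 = 916/ 41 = 22.34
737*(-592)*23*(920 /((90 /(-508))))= 468995386112 /9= 52110598456.89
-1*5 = -5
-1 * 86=-86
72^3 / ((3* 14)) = 8886.86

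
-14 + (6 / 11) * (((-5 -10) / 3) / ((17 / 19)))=-3188 / 187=-17.05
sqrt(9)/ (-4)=-3/ 4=-0.75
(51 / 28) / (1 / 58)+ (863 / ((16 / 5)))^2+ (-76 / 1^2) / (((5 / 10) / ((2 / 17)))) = 2218361311 / 30464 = 72819.11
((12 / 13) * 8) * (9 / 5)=864 / 65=13.29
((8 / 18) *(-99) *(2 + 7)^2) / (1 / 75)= -267300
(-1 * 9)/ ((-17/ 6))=54/ 17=3.18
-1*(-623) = 623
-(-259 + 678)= -419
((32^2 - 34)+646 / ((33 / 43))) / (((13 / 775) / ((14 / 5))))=131172160 / 429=305762.61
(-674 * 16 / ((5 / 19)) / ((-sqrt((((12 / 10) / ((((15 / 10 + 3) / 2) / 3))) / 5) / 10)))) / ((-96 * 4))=-6403 * sqrt(5) / 24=-596.56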